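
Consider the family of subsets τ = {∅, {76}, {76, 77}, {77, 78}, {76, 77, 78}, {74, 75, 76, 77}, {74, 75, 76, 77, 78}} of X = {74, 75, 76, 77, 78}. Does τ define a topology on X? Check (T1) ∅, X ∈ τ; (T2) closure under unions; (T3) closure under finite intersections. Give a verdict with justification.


τ is NOT a topology on X.

Axiom (T1): ∅ ∈ τ? Yes; X ∈ τ? Yes.
Axiom (T2/T3): check pairwise unions and intersections of members of τ.
Counterexample for (T3): {76, 77} ∩ {77, 78} = {77} ∉ τ. Therefore τ is NOT a topology.


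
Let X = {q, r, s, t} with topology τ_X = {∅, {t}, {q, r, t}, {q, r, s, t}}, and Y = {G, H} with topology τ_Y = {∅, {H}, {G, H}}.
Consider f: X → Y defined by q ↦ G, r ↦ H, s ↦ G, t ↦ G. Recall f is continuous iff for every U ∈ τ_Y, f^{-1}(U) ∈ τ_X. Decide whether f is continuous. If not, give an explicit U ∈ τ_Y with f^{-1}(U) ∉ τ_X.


f is NOT continuous.

Compute f^{-1}(U) for each U ∈ τ_Y:
  U = ∅: f^{-1}(U) = ∅ ∈ τ_X ✓.
  U = {H}: f^{-1}(U) = {r} ∉ τ_X ✗.
  U = {G, H}: f^{-1}(U) = {q, r, s, t} ∈ τ_X ✓.
Found U = {H} with f^{-1}(U) = {r} not in τ_X. Therefore f is NOT continuous.


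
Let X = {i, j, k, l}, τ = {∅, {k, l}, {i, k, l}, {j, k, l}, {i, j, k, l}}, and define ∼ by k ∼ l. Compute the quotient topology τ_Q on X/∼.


X/∼ = {[i], [j], [k=l]}; |τ_Q| = 5.

Equivalence classes: [i], [j], [k=l].
Quotient map π: X → X/∼ sends i ↦ [i], j ↦ [j], k ↦ [k=l], l ↦ [k=l].
For each subset V ⊆ X/∼, compute π^{-1}(V) ⊆ X and check whether π^{-1}(V) ∈ τ. V is open in τ_Q iff π^{-1}(V) ∈ τ.
  V = {}: π^{-1}(V) = ∅ ∈ τ ✓.
  V = {[i]}: π^{-1}(V) = {i} ∉ τ ✗.
  V = {[j]}: π^{-1}(V) = {j} ∉ τ ✗.
  V = {[i], [j]}: π^{-1}(V) = {i, j} ∉ τ ✗.
  V = {[k=l]}: π^{-1}(V) = {k, l} ∈ τ ✓.
  V = {[i], [k=l]}: π^{-1}(V) = {i, k, l} ∈ τ ✓.
  V = {[j], [k=l]}: π^{-1}(V) = {j, k, l} ∈ τ ✓.
  V = {[i], [j], [k=l]}: π^{-1}(V) = {i, j, k, l} ∈ τ ✓.
Open sets in the quotient: τ_Q = {{}, {[k=l]}, {[i], [k=l]}, {[j], [k=l]}, {[i], [j], [k=l]}} (5 elements).


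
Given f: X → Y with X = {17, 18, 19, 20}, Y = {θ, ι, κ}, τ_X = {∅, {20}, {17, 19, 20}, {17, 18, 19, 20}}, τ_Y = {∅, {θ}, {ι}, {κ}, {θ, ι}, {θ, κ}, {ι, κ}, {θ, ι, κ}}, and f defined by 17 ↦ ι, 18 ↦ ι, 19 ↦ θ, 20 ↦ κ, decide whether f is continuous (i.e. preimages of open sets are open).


f is NOT continuous.

Compute f^{-1}(U) for each U ∈ τ_Y:
  U = ∅: f^{-1}(U) = ∅ ∈ τ_X ✓.
  U = {θ}: f^{-1}(U) = {19} ∉ τ_X ✗.
  U = {ι}: f^{-1}(U) = {17, 18} ∉ τ_X ✗.
  U = {κ}: f^{-1}(U) = {20} ∈ τ_X ✓.
  U = {θ, ι}: f^{-1}(U) = {17, 18, 19} ∉ τ_X ✗.
  U = {θ, κ}: f^{-1}(U) = {19, 20} ∉ τ_X ✗.
  U = {ι, κ}: f^{-1}(U) = {17, 18, 20} ∉ τ_X ✗.
  U = {θ, ι, κ}: f^{-1}(U) = {17, 18, 19, 20} ∈ τ_X ✓.
Found U = {θ} with f^{-1}(U) = {19} not in τ_X. Therefore f is NOT continuous.


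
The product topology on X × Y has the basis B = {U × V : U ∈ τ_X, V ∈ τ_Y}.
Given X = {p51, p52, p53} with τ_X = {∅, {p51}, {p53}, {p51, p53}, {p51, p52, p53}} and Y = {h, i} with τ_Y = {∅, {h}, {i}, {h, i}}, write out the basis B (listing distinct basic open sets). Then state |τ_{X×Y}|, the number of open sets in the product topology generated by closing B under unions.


Basis B = {∅ × ∅, {p51} × {h}, {p51} × {i}, {p53} × {h}, {p53} × {i}, {p51} × {h, i}, {p51, p53} × {h}, {p51, p53} × {i}, {p53} × {h, i}, {p51, p52, p53} × {h}, {p51, p52, p53} × {i}, {p51, p53} × {h, i}, {p51, p52, p53} × {h, i}}; |τ_{X×Y}| = 25.

Enumerate products U × V with U ∈ τ_X, V ∈ τ_Y (deduplicated):
  ∅ × ∅ = {} (∅)
  {p51} × {h} = {(p51,h)}
  {p51} × {i} = {(p51,i)}
  {p53} × {h} = {(p53,h)}
  {p53} × {i} = {(p53,i)}
  {p51} × {h, i} = {(p51,h), (p51,i)}
  {p51, p53} × {h} = {(p51,h), (p53,h)}
  {p51, p53} × {i} = {(p51,i), (p53,i)}
  {p53} × {h, i} = {(p53,h), (p53,i)}
  {p51, p52, p53} × {h} = {(p51,h), (p52,h), (p53,h)}
  {p51, p52, p53} × {i} = {(p51,i), (p52,i), (p53,i)}
  {p51, p53} × {h, i} = {(p51,h), (p51,i), (p53,h), (p53,i)}
  {p51, p52, p53} × {h, i} = {(p51,h), (p51,i), (p52,h), (p52,i), (p53,h), (p53,i)}
These 13 distinct sets form the basis B.
Close under arbitrary unions to get τ_{X×Y}; counting gives |τ_{X×Y}| = 25.


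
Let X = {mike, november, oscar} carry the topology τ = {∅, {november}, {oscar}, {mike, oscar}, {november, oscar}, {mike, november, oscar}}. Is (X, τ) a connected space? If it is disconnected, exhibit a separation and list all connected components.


(X, τ) is disconnected; components = [{november}, {mike, oscar}].

Find clopen sets (U ∈ τ with X ∖ U ∈ τ):
  U = ∅, X ∖ U = {mike, november, oscar} — both open, so U is clopen.
  U = {november}, X ∖ U = {mike, oscar} — both open, so U is clopen.
  U = {mike, oscar}, X ∖ U = {november} — both open, so U is clopen.
  U = {mike, november, oscar}, X ∖ U = ∅ — both open, so U is clopen.
Nontrivial clopen(s) exist: e.g. {mike, oscar}. So (X, τ) is disconnected.
Compute connected components by grouping points that agree on all clopens:
  component: {november}
  component: {mike, oscar}


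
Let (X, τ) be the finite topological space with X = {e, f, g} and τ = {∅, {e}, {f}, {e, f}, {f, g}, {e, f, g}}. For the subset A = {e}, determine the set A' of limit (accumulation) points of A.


A' = ∅

For each x ∈ X, list the open sets U ∈ τ with x ∈ U, then check whether U ∩ (A ∖ {x}) ≠ ∅ for every such U.
  x = e: open {e} ∋ x has {e} ∩ (A ∖ {e}) = ∅, so x is NOT a limit point.
  x = f: open {f} ∋ x has {f} ∩ (A ∖ {f}) = ∅, so x is NOT a limit point.
  x = g: open {f, g} ∋ x has {f, g} ∩ (A ∖ {g}) = ∅, so x is NOT a limit point.
Collecting: A' = ∅.


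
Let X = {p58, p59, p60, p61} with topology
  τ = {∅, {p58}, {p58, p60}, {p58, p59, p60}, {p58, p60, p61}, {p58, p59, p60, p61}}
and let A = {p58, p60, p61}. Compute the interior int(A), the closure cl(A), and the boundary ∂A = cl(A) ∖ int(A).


int(A) = {p58, p60, p61}, cl(A) = {p58, p59, p60, p61}, ∂A = {p59}.

Closed sets in (X, τ) are complements of opens:
  closed(X, τ) = {∅, {p59}, {p61}, {p59, p61}, {p59, p60, p61}, {p58, p59, p60, p61}}.
int(A) = ⋃ {U ∈ τ : U ⊆ A}. Opens contained in A: ∅, {p58}, {p58, p60}, {p58, p60, p61}.
Taking the union of these: int(A) = {p58, p60, p61}.
cl(A) = ⋂ {C closed : A ⊆ C}. Closed sets containing A: {p58, p59, p60, p61}.
Intersecting these: cl(A) = {p58, p59, p60, p61}.
∂A = cl(A) ∖ int(A) = {p58, p59, p60, p61} ∖ {p58, p60, p61} = {p59}.


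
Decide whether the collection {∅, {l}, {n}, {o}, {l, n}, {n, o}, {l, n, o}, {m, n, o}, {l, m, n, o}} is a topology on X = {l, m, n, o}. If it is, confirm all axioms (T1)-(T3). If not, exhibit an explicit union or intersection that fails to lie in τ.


τ is NOT a topology on X.

Axiom (T1): ∅ ∈ τ? Yes; X ∈ τ? Yes.
Axiom (T2/T3): check pairwise unions and intersections of members of τ.
Counterexample for (T2): {l} ∪ {o} = {l, o} ∉ τ. Therefore τ is NOT a topology.


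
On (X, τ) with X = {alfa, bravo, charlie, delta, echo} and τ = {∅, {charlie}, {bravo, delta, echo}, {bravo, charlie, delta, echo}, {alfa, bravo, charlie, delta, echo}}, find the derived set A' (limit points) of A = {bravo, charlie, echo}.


A' = {alfa, bravo, delta, echo}

For each x ∈ X, list the open sets U ∈ τ with x ∈ U, then check whether U ∩ (A ∖ {x}) ≠ ∅ for every such U.
  x = alfa: opens ∋ x are {alfa, bravo, charlie, delta, echo}; each meets A ∖ {alfa}, so x IS a limit point.
  x = bravo: opens ∋ x are {bravo, delta, echo}, {bravo, charlie, delta, echo}, {alfa, bravo, charlie, delta, echo}; each meets A ∖ {bravo}, so x IS a limit point.
  x = charlie: open {charlie} ∋ x has {charlie} ∩ (A ∖ {charlie}) = ∅, so x is NOT a limit point.
  x = delta: opens ∋ x are {bravo, delta, echo}, {bravo, charlie, delta, echo}, {alfa, bravo, charlie, delta, echo}; each meets A ∖ {delta}, so x IS a limit point.
  x = echo: opens ∋ x are {bravo, delta, echo}, {bravo, charlie, delta, echo}, {alfa, bravo, charlie, delta, echo}; each meets A ∖ {echo}, so x IS a limit point.
Collecting: A' = {alfa, bravo, delta, echo}.


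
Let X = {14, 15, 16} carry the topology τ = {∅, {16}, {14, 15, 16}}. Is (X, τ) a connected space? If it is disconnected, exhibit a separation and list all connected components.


(X, τ) is connected.

Find clopen sets (U ∈ τ with X ∖ U ∈ τ):
  U = ∅, X ∖ U = {14, 15, 16} — both open, so U is clopen.
  U = {14, 15, 16}, X ∖ U = ∅ — both open, so U is clopen.
Only trivial clopens (∅ and X) exist, so (X, τ) is connected.
Compute connected components by grouping points that agree on all clopens:
  component: {14, 15, 16}


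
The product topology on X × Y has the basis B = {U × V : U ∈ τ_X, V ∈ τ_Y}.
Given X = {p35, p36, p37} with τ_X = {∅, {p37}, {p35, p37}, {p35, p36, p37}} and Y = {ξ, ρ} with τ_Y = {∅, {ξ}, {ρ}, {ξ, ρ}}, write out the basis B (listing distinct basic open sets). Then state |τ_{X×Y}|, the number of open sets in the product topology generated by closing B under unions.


Basis B = {∅ × ∅, {p37} × {ξ}, {p37} × {ρ}, {p35, p37} × {ξ}, {p35, p37} × {ρ}, {p37} × {ξ, ρ}, {p35, p36, p37} × {ξ}, {p35, p36, p37} × {ρ}, {p35, p37} × {ξ, ρ}, {p35, p36, p37} × {ξ, ρ}}; |τ_{X×Y}| = 16.

Enumerate products U × V with U ∈ τ_X, V ∈ τ_Y (deduplicated):
  ∅ × ∅ = {} (∅)
  {p37} × {ξ} = {(p37,ξ)}
  {p37} × {ρ} = {(p37,ρ)}
  {p35, p37} × {ξ} = {(p35,ξ), (p37,ξ)}
  {p35, p37} × {ρ} = {(p35,ρ), (p37,ρ)}
  {p37} × {ξ, ρ} = {(p37,ξ), (p37,ρ)}
  {p35, p36, p37} × {ξ} = {(p35,ξ), (p36,ξ), (p37,ξ)}
  {p35, p36, p37} × {ρ} = {(p35,ρ), (p36,ρ), (p37,ρ)}
  {p35, p37} × {ξ, ρ} = {(p35,ξ), (p35,ρ), (p37,ξ), (p37,ρ)}
  {p35, p36, p37} × {ξ, ρ} = {(p35,ξ), (p35,ρ), (p36,ξ), (p36,ρ), (p37,ξ), (p37,ρ)}
These 10 distinct sets form the basis B.
Close under arbitrary unions to get τ_{X×Y}; counting gives |τ_{X×Y}| = 16.


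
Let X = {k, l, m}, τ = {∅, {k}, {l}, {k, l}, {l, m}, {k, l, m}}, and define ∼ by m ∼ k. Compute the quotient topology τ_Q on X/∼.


X/∼ = {[k=m], [l]}; |τ_Q| = 3.

Equivalence classes: [k=m], [l].
Quotient map π: X → X/∼ sends k ↦ [k=m], l ↦ [l], m ↦ [k=m].
For each subset V ⊆ X/∼, compute π^{-1}(V) ⊆ X and check whether π^{-1}(V) ∈ τ. V is open in τ_Q iff π^{-1}(V) ∈ τ.
  V = {}: π^{-1}(V) = ∅ ∈ τ ✓.
  V = {[k=m]}: π^{-1}(V) = {k, m} ∉ τ ✗.
  V = {[l]}: π^{-1}(V) = {l} ∈ τ ✓.
  V = {[k=m], [l]}: π^{-1}(V) = {k, l, m} ∈ τ ✓.
Open sets in the quotient: τ_Q = {{}, {[l]}, {[k=m], [l]}} (3 elements).


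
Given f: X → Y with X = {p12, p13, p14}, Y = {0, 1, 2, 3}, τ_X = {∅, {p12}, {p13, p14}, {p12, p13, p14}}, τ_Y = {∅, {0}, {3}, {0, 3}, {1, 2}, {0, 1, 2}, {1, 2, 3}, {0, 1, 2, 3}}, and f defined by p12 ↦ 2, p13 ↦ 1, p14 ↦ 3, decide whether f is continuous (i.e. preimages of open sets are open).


f is NOT continuous.

Compute f^{-1}(U) for each U ∈ τ_Y:
  U = ∅: f^{-1}(U) = ∅ ∈ τ_X ✓.
  U = {0}: f^{-1}(U) = ∅ ∈ τ_X ✓.
  U = {3}: f^{-1}(U) = {p14} ∉ τ_X ✗.
  U = {0, 3}: f^{-1}(U) = {p14} ∉ τ_X ✗.
  U = {1, 2}: f^{-1}(U) = {p12, p13} ∉ τ_X ✗.
  U = {0, 1, 2}: f^{-1}(U) = {p12, p13} ∉ τ_X ✗.
  U = {1, 2, 3}: f^{-1}(U) = {p12, p13, p14} ∈ τ_X ✓.
  U = {0, 1, 2, 3}: f^{-1}(U) = {p12, p13, p14} ∈ τ_X ✓.
Found U = {3} with f^{-1}(U) = {p14} not in τ_X. Therefore f is NOT continuous.


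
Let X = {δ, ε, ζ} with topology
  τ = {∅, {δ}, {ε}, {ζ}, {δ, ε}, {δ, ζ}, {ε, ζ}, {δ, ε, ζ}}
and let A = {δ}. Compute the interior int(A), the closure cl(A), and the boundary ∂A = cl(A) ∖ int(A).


int(A) = {δ}, cl(A) = {δ}, ∂A = ∅.

Closed sets in (X, τ) are complements of opens:
  closed(X, τ) = {∅, {δ}, {ε}, {ζ}, {δ, ε}, {δ, ζ}, {ε, ζ}, {δ, ε, ζ}}.
int(A) = ⋃ {U ∈ τ : U ⊆ A}. Opens contained in A: ∅, {δ}.
Taking the union of these: int(A) = {δ}.
cl(A) = ⋂ {C closed : A ⊆ C}. Closed sets containing A: {δ}, {δ, ε}, {δ, ζ}, {δ, ε, ζ}.
Intersecting these: cl(A) = {δ}.
∂A = cl(A) ∖ int(A) = {δ} ∖ {δ} = ∅.


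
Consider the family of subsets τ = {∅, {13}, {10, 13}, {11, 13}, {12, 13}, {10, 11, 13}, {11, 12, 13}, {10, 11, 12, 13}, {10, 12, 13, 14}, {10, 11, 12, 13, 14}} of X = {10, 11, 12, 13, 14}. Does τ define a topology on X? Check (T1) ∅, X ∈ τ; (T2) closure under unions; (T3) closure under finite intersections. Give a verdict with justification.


τ is NOT a topology on X.

Axiom (T1): ∅ ∈ τ? Yes; X ∈ τ? Yes.
Axiom (T2/T3): check pairwise unions and intersections of members of τ.
Counterexample for (T2): {10, 13} ∪ {12, 13} = {10, 12, 13} ∉ τ. Therefore τ is NOT a topology.


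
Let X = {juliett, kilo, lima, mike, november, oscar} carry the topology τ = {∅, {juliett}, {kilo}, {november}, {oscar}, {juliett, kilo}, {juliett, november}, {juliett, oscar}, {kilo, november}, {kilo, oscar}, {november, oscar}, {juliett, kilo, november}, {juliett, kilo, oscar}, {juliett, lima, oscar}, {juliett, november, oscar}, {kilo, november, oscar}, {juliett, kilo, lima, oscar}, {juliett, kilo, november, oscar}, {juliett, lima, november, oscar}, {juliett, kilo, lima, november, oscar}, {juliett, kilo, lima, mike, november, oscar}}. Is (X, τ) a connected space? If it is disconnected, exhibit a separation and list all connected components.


(X, τ) is connected.

Find clopen sets (U ∈ τ with X ∖ U ∈ τ):
  U = ∅, X ∖ U = {juliett, kilo, lima, mike, november, oscar} — both open, so U is clopen.
  U = {juliett, kilo, lima, mike, november, oscar}, X ∖ U = ∅ — both open, so U is clopen.
Only trivial clopens (∅ and X) exist, so (X, τ) is connected.
Compute connected components by grouping points that agree on all clopens:
  component: {juliett, kilo, lima, mike, november, oscar}


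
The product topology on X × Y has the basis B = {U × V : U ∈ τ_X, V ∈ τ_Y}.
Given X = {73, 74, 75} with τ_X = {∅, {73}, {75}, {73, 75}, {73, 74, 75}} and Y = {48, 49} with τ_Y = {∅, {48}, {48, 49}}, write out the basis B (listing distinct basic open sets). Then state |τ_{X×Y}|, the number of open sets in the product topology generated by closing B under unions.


Basis B = {∅ × ∅, {73} × {48}, {75} × {48}, {73} × {48, 49}, {73, 75} × {48}, {75} × {48, 49}, {73, 74, 75} × {48}, {73, 75} × {48, 49}, {73, 74, 75} × {48, 49}}; |τ_{X×Y}| = 14.

Enumerate products U × V with U ∈ τ_X, V ∈ τ_Y (deduplicated):
  ∅ × ∅ = {} (∅)
  {73} × {48} = {(73,48)}
  {75} × {48} = {(75,48)}
  {73} × {48, 49} = {(73,48), (73,49)}
  {73, 75} × {48} = {(73,48), (75,48)}
  {75} × {48, 49} = {(75,48), (75,49)}
  {73, 74, 75} × {48} = {(73,48), (74,48), (75,48)}
  {73, 75} × {48, 49} = {(73,48), (73,49), (75,48), (75,49)}
  {73, 74, 75} × {48, 49} = {(73,48), (73,49), (74,48), (74,49), (75,48), (75,49)}
These 9 distinct sets form the basis B.
Close under arbitrary unions to get τ_{X×Y}; counting gives |τ_{X×Y}| = 14.


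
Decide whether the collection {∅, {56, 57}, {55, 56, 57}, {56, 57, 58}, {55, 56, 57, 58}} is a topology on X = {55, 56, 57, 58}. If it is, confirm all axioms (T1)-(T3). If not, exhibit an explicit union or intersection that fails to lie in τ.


τ IS a topology on X.

Axiom (T1): ∅ ∈ τ? Yes; X ∈ τ? Yes.
Axiom (T2/T3): check pairwise unions and intersections of members of τ.
All pairwise intersections and unions checked — each lies in τ. Therefore τ satisfies (T1), (T2), (T3): it IS a topology on X.


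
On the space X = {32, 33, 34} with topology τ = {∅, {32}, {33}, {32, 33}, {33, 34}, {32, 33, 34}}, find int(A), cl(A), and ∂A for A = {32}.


int(A) = {32}, cl(A) = {32}, ∂A = ∅.

Closed sets in (X, τ) are complements of opens:
  closed(X, τ) = {∅, {32}, {34}, {32, 34}, {33, 34}, {32, 33, 34}}.
int(A) = ⋃ {U ∈ τ : U ⊆ A}. Opens contained in A: ∅, {32}.
Taking the union of these: int(A) = {32}.
cl(A) = ⋂ {C closed : A ⊆ C}. Closed sets containing A: {32}, {32, 34}, {32, 33, 34}.
Intersecting these: cl(A) = {32}.
∂A = cl(A) ∖ int(A) = {32} ∖ {32} = ∅.


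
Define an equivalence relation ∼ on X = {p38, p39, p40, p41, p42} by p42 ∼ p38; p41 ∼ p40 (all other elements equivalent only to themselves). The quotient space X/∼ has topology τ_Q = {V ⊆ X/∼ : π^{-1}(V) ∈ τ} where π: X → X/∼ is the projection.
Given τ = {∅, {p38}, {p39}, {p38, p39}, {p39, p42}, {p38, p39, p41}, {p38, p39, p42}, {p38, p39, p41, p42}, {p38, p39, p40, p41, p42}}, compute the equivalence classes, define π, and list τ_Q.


X/∼ = {[p38=p42], [p39], [p40=p41]}; |τ_Q| = 4.

Equivalence classes: [p38=p42], [p39], [p40=p41].
Quotient map π: X → X/∼ sends p38 ↦ [p38=p42], p39 ↦ [p39], p40 ↦ [p40=p41], p41 ↦ [p40=p41], p42 ↦ [p38=p42].
For each subset V ⊆ X/∼, compute π^{-1}(V) ⊆ X and check whether π^{-1}(V) ∈ τ. V is open in τ_Q iff π^{-1}(V) ∈ τ.
  V = {}: π^{-1}(V) = ∅ ∈ τ ✓.
  V = {[p38=p42]}: π^{-1}(V) = {p38, p42} ∉ τ ✗.
  V = {[p39]}: π^{-1}(V) = {p39} ∈ τ ✓.
  V = {[p38=p42], [p39]}: π^{-1}(V) = {p38, p39, p42} ∈ τ ✓.
  V = {[p40=p41]}: π^{-1}(V) = {p40, p41} ∉ τ ✗.
  V = {[p38=p42], [p40=p41]}: π^{-1}(V) = {p38, p40, p41, p42} ∉ τ ✗.
  V = {[p39], [p40=p41]}: π^{-1}(V) = {p39, p40, p41} ∉ τ ✗.
  V = {[p38=p42], [p39], [p40=p41]}: π^{-1}(V) = {p38, p39, p40, p41, p42} ∈ τ ✓.
Open sets in the quotient: τ_Q = {{}, {[p39]}, {[p38=p42], [p39]}, {[p38=p42], [p39], [p40=p41]}} (4 elements).


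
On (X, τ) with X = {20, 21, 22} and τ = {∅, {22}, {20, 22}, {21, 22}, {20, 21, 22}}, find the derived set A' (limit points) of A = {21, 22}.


A' = {20, 21}

For each x ∈ X, list the open sets U ∈ τ with x ∈ U, then check whether U ∩ (A ∖ {x}) ≠ ∅ for every such U.
  x = 20: opens ∋ x are {20, 22}, {20, 21, 22}; each meets A ∖ {20}, so x IS a limit point.
  x = 21: opens ∋ x are {21, 22}, {20, 21, 22}; each meets A ∖ {21}, so x IS a limit point.
  x = 22: open {22} ∋ x has {22} ∩ (A ∖ {22}) = ∅, so x is NOT a limit point.
Collecting: A' = {20, 21}.


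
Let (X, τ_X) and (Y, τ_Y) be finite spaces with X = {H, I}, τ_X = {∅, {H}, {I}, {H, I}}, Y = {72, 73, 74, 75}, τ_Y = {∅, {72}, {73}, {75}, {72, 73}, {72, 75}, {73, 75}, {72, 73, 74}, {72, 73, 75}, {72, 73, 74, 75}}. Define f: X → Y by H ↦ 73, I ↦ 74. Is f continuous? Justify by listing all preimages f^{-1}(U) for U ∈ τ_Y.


f IS continuous.

Compute f^{-1}(U) for each U ∈ τ_Y:
  U = ∅: f^{-1}(U) = ∅ ∈ τ_X ✓.
  U = {72}: f^{-1}(U) = ∅ ∈ τ_X ✓.
  U = {73}: f^{-1}(U) = {H} ∈ τ_X ✓.
  U = {75}: f^{-1}(U) = ∅ ∈ τ_X ✓.
  U = {72, 73}: f^{-1}(U) = {H} ∈ τ_X ✓.
  U = {72, 75}: f^{-1}(U) = ∅ ∈ τ_X ✓.
  U = {73, 75}: f^{-1}(U) = {H} ∈ τ_X ✓.
  U = {72, 73, 74}: f^{-1}(U) = {H, I} ∈ τ_X ✓.
  U = {72, 73, 75}: f^{-1}(U) = {H} ∈ τ_X ✓.
  U = {72, 73, 74, 75}: f^{-1}(U) = {H, I} ∈ τ_X ✓.
Every preimage lies in τ_X, so f IS continuous.


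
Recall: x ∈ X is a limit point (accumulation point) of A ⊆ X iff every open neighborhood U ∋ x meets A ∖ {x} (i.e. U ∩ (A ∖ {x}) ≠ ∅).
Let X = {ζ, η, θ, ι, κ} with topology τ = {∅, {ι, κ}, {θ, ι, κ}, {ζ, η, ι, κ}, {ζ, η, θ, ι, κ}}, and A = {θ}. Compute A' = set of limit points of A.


A' = ∅

For each x ∈ X, list the open sets U ∈ τ with x ∈ U, then check whether U ∩ (A ∖ {x}) ≠ ∅ for every such U.
  x = ζ: open {ζ, η, ι, κ} ∋ x has {ζ, η, ι, κ} ∩ (A ∖ {ζ}) = ∅, so x is NOT a limit point.
  x = η: open {ζ, η, ι, κ} ∋ x has {ζ, η, ι, κ} ∩ (A ∖ {η}) = ∅, so x is NOT a limit point.
  x = θ: open {θ, ι, κ} ∋ x has {θ, ι, κ} ∩ (A ∖ {θ}) = ∅, so x is NOT a limit point.
  x = ι: open {ι, κ} ∋ x has {ι, κ} ∩ (A ∖ {ι}) = ∅, so x is NOT a limit point.
  x = κ: open {ι, κ} ∋ x has {ι, κ} ∩ (A ∖ {κ}) = ∅, so x is NOT a limit point.
Collecting: A' = ∅.


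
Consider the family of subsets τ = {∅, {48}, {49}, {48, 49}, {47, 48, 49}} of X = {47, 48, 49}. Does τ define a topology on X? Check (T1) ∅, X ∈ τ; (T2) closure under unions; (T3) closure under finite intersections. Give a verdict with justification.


τ IS a topology on X.

Axiom (T1): ∅ ∈ τ? Yes; X ∈ τ? Yes.
Axiom (T2/T3): check pairwise unions and intersections of members of τ.
All pairwise intersections and unions checked — each lies in τ. Therefore τ satisfies (T1), (T2), (T3): it IS a topology on X.


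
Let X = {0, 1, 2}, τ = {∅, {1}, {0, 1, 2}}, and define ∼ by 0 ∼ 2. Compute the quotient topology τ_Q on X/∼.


X/∼ = {[0=2], [1]}; |τ_Q| = 3.

Equivalence classes: [0=2], [1].
Quotient map π: X → X/∼ sends 0 ↦ [0=2], 1 ↦ [1], 2 ↦ [0=2].
For each subset V ⊆ X/∼, compute π^{-1}(V) ⊆ X and check whether π^{-1}(V) ∈ τ. V is open in τ_Q iff π^{-1}(V) ∈ τ.
  V = {}: π^{-1}(V) = ∅ ∈ τ ✓.
  V = {[0=2]}: π^{-1}(V) = {0, 2} ∉ τ ✗.
  V = {[1]}: π^{-1}(V) = {1} ∈ τ ✓.
  V = {[0=2], [1]}: π^{-1}(V) = {0, 1, 2} ∈ τ ✓.
Open sets in the quotient: τ_Q = {{}, {[1]}, {[0=2], [1]}} (3 elements).


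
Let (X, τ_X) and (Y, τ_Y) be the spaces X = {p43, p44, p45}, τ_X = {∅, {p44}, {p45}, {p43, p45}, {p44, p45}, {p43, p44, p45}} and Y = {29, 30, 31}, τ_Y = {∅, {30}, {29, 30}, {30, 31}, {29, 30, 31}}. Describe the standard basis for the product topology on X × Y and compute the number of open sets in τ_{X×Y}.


Basis B = {∅ × ∅, {p44} × {30}, {p45} × {30}, {p43, p45} × {30}, {p44} × {29, 30}, {p44} × {30, 31}, {p44, p45} × {30}, {p45} × {29, 30}, {p45} × {30, 31}, {p43, p44, p45} × {30}, {p44} × {29, 30, 31}, {p45} × {29, 30, 31}, {p43, p45} × {29, 30}, {p43, p45} × {30, 31}, {p44, p45} × {29, 30}, {p44, p45} × {30, 31}, {p43, p45} × {29, 30, 31}, {p43, p44, p45} × {29, 30}, {p43, p44, p45} × {30, 31}, {p44, p45} × {29, 30, 31}, {p43, p44, p45} × {29, 30, 31}}; |τ_{X×Y}| = 70.

Enumerate products U × V with U ∈ τ_X, V ∈ τ_Y (deduplicated):
  ∅ × ∅ = {} (∅)
  {p44} × {30} = {(p44,30)}
  {p45} × {30} = {(p45,30)}
  {p43, p45} × {30} = {(p43,30), (p45,30)}
  {p44} × {29, 30} = {(p44,29), (p44,30)}
  {p44} × {30, 31} = {(p44,30), (p44,31)}
  {p44, p45} × {30} = {(p44,30), (p45,30)}
  {p45} × {29, 30} = {(p45,29), (p45,30)}
  {p45} × {30, 31} = {(p45,30), (p45,31)}
  {p43, p44, p45} × {30} = {(p43,30), (p44,30), (p45,30)}
  {p44} × {29, 30, 31} = {(p44,29), (p44,30), (p44,31)}
  {p45} × {29, 30, 31} = {(p45,29), (p45,30), (p45,31)}
  {p43, p45} × {29, 30} = {(p43,29), (p43,30), (p45,29), (p45,30)}
  {p43, p45} × {30, 31} = {(p43,30), (p43,31), (p45,30), (p45,31)}
  {p44, p45} × {29, 30} = {(p44,29), (p44,30), (p45,29), (p45,30)}
  {p44, p45} × {30, 31} = {(p44,30), (p44,31), (p45,30), (p45,31)}
  {p43, p45} × {29, 30, 31} = {(p43,29), (p43,30), (p43,31), (p45,29), (p45,30), (p45,31)}
  {p43, p44, p45} × {29, 30} = {(p43,29), (p43,30), (p44,29), (p44,30), (p45,29), (p45,30)}
  {p43, p44, p45} × {30, 31} = {(p43,30), (p43,31), (p44,30), (p44,31), (p45,30), (p45,31)}
  {p44, p45} × {29, 30, 31} = {(p44,29), (p44,30), (p44,31), (p45,29), (p45,30), (p45,31)}
  {p43, p44, p45} × {29, 30, 31} = {(p43,29), (p43,30), (p43,31), (p44,29), (p44,30), (p44,31), (p45,29), (p45,30), (p45,31)}
These 21 distinct sets form the basis B.
Close under arbitrary unions to get τ_{X×Y}; counting gives |τ_{X×Y}| = 70.


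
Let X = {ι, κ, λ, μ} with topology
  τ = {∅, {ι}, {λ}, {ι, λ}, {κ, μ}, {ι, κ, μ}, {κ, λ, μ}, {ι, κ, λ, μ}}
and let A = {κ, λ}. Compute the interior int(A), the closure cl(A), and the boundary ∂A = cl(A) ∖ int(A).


int(A) = {λ}, cl(A) = {κ, λ, μ}, ∂A = {κ, μ}.

Closed sets in (X, τ) are complements of opens:
  closed(X, τ) = {∅, {ι}, {λ}, {ι, λ}, {κ, μ}, {ι, κ, μ}, {κ, λ, μ}, {ι, κ, λ, μ}}.
int(A) = ⋃ {U ∈ τ : U ⊆ A}. Opens contained in A: ∅, {λ}.
Taking the union of these: int(A) = {λ}.
cl(A) = ⋂ {C closed : A ⊆ C}. Closed sets containing A: {κ, λ, μ}, {ι, κ, λ, μ}.
Intersecting these: cl(A) = {κ, λ, μ}.
∂A = cl(A) ∖ int(A) = {κ, λ, μ} ∖ {λ} = {κ, μ}.


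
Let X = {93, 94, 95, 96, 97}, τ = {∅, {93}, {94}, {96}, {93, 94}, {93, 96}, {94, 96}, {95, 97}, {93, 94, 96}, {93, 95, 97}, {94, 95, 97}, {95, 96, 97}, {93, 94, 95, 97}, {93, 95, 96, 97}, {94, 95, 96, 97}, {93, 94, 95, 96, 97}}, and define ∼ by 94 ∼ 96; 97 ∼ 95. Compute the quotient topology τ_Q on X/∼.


X/∼ = {[93], [94=96], [95=97]}; |τ_Q| = 8.

Equivalence classes: [93], [94=96], [95=97].
Quotient map π: X → X/∼ sends 93 ↦ [93], 94 ↦ [94=96], 95 ↦ [95=97], 96 ↦ [94=96], 97 ↦ [95=97].
For each subset V ⊆ X/∼, compute π^{-1}(V) ⊆ X and check whether π^{-1}(V) ∈ τ. V is open in τ_Q iff π^{-1}(V) ∈ τ.
  V = {}: π^{-1}(V) = ∅ ∈ τ ✓.
  V = {[93]}: π^{-1}(V) = {93} ∈ τ ✓.
  V = {[94=96]}: π^{-1}(V) = {94, 96} ∈ τ ✓.
  V = {[93], [94=96]}: π^{-1}(V) = {93, 94, 96} ∈ τ ✓.
  V = {[95=97]}: π^{-1}(V) = {95, 97} ∈ τ ✓.
  V = {[93], [95=97]}: π^{-1}(V) = {93, 95, 97} ∈ τ ✓.
  V = {[94=96], [95=97]}: π^{-1}(V) = {94, 95, 96, 97} ∈ τ ✓.
  V = {[93], [94=96], [95=97]}: π^{-1}(V) = {93, 94, 95, 96, 97} ∈ τ ✓.
Open sets in the quotient: τ_Q = {{}, {[93]}, {[94=96]}, {[93], [94=96]}, {[95=97]}, {[93], [95=97]}, {[94=96], [95=97]}, {[93], [94=96], [95=97]}} (8 elements).


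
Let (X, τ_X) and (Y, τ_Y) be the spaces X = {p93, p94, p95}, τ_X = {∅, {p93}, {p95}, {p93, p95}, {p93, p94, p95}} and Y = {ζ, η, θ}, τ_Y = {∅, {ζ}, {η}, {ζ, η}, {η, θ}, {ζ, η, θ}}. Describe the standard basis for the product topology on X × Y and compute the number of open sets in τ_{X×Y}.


Basis B = {∅ × ∅, {p93} × {ζ}, {p93} × {η}, {p95} × {ζ}, {p95} × {η}, {p93} × {ζ, η}, {p93, p95} × {ζ}, {p93} × {η, θ}, {p93, p95} × {η}, {p95} × {ζ, η}, {p95} × {η, θ}, {p93} × {ζ, η, θ}, {p93, p94, p95} × {ζ}, {p93, p94, p95} × {η}, {p95} × {ζ, η, θ}, {p93, p95} × {ζ, η}, {p93, p95} × {η, θ}, {p93, p95} × {ζ, η, θ}, {p93, p94, p95} × {ζ, η}, {p93, p94, p95} × {η, θ}, {p93, p94, p95} × {ζ, η, θ}}; |τ_{X×Y}| = 70.

Enumerate products U × V with U ∈ τ_X, V ∈ τ_Y (deduplicated):
  ∅ × ∅ = {} (∅)
  {p93} × {ζ} = {(p93,ζ)}
  {p93} × {η} = {(p93,η)}
  {p95} × {ζ} = {(p95,ζ)}
  {p95} × {η} = {(p95,η)}
  {p93} × {ζ, η} = {(p93,ζ), (p93,η)}
  {p93, p95} × {ζ} = {(p93,ζ), (p95,ζ)}
  {p93} × {η, θ} = {(p93,η), (p93,θ)}
  {p93, p95} × {η} = {(p93,η), (p95,η)}
  {p95} × {ζ, η} = {(p95,ζ), (p95,η)}
  {p95} × {η, θ} = {(p95,η), (p95,θ)}
  {p93} × {ζ, η, θ} = {(p93,ζ), (p93,η), (p93,θ)}
  {p93, p94, p95} × {ζ} = {(p93,ζ), (p94,ζ), (p95,ζ)}
  {p93, p94, p95} × {η} = {(p93,η), (p94,η), (p95,η)}
  {p95} × {ζ, η, θ} = {(p95,ζ), (p95,η), (p95,θ)}
  {p93, p95} × {ζ, η} = {(p93,ζ), (p93,η), (p95,ζ), (p95,η)}
  {p93, p95} × {η, θ} = {(p93,η), (p93,θ), (p95,η), (p95,θ)}
  {p93, p95} × {ζ, η, θ} = {(p93,ζ), (p93,η), (p93,θ), (p95,ζ), (p95,η), (p95,θ)}
  {p93, p94, p95} × {ζ, η} = {(p93,ζ), (p93,η), (p94,ζ), (p94,η), (p95,ζ), (p95,η)}
  {p93, p94, p95} × {η, θ} = {(p93,η), (p93,θ), (p94,η), (p94,θ), (p95,η), (p95,θ)}
  {p93, p94, p95} × {ζ, η, θ} = {(p93,ζ), (p93,η), (p93,θ), (p94,ζ), (p94,η), (p94,θ), (p95,ζ), (p95,η), (p95,θ)}
These 21 distinct sets form the basis B.
Close under arbitrary unions to get τ_{X×Y}; counting gives |τ_{X×Y}| = 70.


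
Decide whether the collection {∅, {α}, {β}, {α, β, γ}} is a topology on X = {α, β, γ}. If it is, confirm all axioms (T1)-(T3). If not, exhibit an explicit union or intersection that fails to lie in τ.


τ is NOT a topology on X.

Axiom (T1): ∅ ∈ τ? Yes; X ∈ τ? Yes.
Axiom (T2/T3): check pairwise unions and intersections of members of τ.
Counterexample for (T2): {α} ∪ {β} = {α, β} ∉ τ. Therefore τ is NOT a topology.


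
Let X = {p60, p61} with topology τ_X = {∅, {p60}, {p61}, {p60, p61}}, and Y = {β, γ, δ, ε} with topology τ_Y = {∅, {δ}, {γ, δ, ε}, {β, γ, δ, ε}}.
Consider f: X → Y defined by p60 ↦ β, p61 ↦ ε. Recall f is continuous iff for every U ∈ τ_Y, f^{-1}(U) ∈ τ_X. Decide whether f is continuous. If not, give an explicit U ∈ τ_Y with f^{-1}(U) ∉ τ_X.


f IS continuous.

Compute f^{-1}(U) for each U ∈ τ_Y:
  U = ∅: f^{-1}(U) = ∅ ∈ τ_X ✓.
  U = {δ}: f^{-1}(U) = ∅ ∈ τ_X ✓.
  U = {γ, δ, ε}: f^{-1}(U) = {p61} ∈ τ_X ✓.
  U = {β, γ, δ, ε}: f^{-1}(U) = {p60, p61} ∈ τ_X ✓.
Every preimage lies in τ_X, so f IS continuous.


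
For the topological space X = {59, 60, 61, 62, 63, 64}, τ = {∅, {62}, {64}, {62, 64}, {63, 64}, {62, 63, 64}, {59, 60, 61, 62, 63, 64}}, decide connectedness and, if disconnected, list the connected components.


(X, τ) is connected.

Find clopen sets (U ∈ τ with X ∖ U ∈ τ):
  U = ∅, X ∖ U = {59, 60, 61, 62, 63, 64} — both open, so U is clopen.
  U = {59, 60, 61, 62, 63, 64}, X ∖ U = ∅ — both open, so U is clopen.
Only trivial clopens (∅ and X) exist, so (X, τ) is connected.
Compute connected components by grouping points that agree on all clopens:
  component: {59, 60, 61, 62, 63, 64}


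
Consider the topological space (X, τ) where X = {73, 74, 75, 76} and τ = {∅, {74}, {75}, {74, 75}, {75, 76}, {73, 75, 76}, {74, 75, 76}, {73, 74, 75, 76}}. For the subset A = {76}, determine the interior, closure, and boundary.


int(A) = ∅, cl(A) = {73, 76}, ∂A = {73, 76}.

Closed sets in (X, τ) are complements of opens:
  closed(X, τ) = {∅, {73}, {74}, {73, 74}, {73, 76}, {73, 74, 76}, {73, 75, 76}, {73, 74, 75, 76}}.
int(A) = ⋃ {U ∈ τ : U ⊆ A}. Opens contained in A: ∅.
Taking the union of these: int(A) = ∅.
cl(A) = ⋂ {C closed : A ⊆ C}. Closed sets containing A: {73, 76}, {73, 74, 76}, {73, 75, 76}, {73, 74, 75, 76}.
Intersecting these: cl(A) = {73, 76}.
∂A = cl(A) ∖ int(A) = {73, 76} ∖ ∅ = {73, 76}.


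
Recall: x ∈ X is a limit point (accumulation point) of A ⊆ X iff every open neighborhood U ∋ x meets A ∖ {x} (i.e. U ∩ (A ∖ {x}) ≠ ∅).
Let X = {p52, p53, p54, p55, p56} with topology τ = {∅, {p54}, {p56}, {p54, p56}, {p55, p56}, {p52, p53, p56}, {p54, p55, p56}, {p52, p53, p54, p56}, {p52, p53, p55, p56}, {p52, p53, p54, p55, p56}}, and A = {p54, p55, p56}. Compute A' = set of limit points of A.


A' = {p52, p53, p55}

For each x ∈ X, list the open sets U ∈ τ with x ∈ U, then check whether U ∩ (A ∖ {x}) ≠ ∅ for every such U.
  x = p52: opens ∋ x are {p52, p53, p56}, {p52, p53, p54, p56}, {p52, p53, p55, p56}, {p52, p53, p54, p55, p56}; each meets A ∖ {p52}, so x IS a limit point.
  x = p53: opens ∋ x are {p52, p53, p56}, {p52, p53, p54, p56}, {p52, p53, p55, p56}, {p52, p53, p54, p55, p56}; each meets A ∖ {p53}, so x IS a limit point.
  x = p54: open {p54} ∋ x has {p54} ∩ (A ∖ {p54}) = ∅, so x is NOT a limit point.
  x = p55: opens ∋ x are {p55, p56}, {p54, p55, p56}, {p52, p53, p55, p56}, {p52, p53, p54, p55, p56}; each meets A ∖ {p55}, so x IS a limit point.
  x = p56: open {p56} ∋ x has {p56} ∩ (A ∖ {p56}) = ∅, so x is NOT a limit point.
Collecting: A' = {p52, p53, p55}.


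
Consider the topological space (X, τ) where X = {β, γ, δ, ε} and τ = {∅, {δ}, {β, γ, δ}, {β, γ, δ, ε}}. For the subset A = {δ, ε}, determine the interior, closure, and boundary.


int(A) = {δ}, cl(A) = {β, γ, δ, ε}, ∂A = {β, γ, ε}.

Closed sets in (X, τ) are complements of opens:
  closed(X, τ) = {∅, {ε}, {β, γ, ε}, {β, γ, δ, ε}}.
int(A) = ⋃ {U ∈ τ : U ⊆ A}. Opens contained in A: ∅, {δ}.
Taking the union of these: int(A) = {δ}.
cl(A) = ⋂ {C closed : A ⊆ C}. Closed sets containing A: {β, γ, δ, ε}.
Intersecting these: cl(A) = {β, γ, δ, ε}.
∂A = cl(A) ∖ int(A) = {β, γ, δ, ε} ∖ {δ} = {β, γ, ε}.


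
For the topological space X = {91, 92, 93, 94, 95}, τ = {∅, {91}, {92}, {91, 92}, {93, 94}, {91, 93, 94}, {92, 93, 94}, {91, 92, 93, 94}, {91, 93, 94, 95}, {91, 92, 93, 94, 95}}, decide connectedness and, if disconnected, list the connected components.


(X, τ) is disconnected; components = [{92}, {91, 93, 94, 95}].

Find clopen sets (U ∈ τ with X ∖ U ∈ τ):
  U = ∅, X ∖ U = {91, 92, 93, 94, 95} — both open, so U is clopen.
  U = {92}, X ∖ U = {91, 93, 94, 95} — both open, so U is clopen.
  U = {91, 93, 94, 95}, X ∖ U = {92} — both open, so U is clopen.
  U = {91, 92, 93, 94, 95}, X ∖ U = ∅ — both open, so U is clopen.
Nontrivial clopen(s) exist: e.g. {91, 93, 94, 95}. So (X, τ) is disconnected.
Compute connected components by grouping points that agree on all clopens:
  component: {92}
  component: {91, 93, 94, 95}


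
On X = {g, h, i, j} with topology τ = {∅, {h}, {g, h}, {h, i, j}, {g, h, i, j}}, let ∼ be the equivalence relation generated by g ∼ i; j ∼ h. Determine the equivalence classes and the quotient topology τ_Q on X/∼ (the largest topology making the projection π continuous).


X/∼ = {[g=i], [h=j]}; |τ_Q| = 2.

Equivalence classes: [g=i], [h=j].
Quotient map π: X → X/∼ sends g ↦ [g=i], h ↦ [h=j], i ↦ [g=i], j ↦ [h=j].
For each subset V ⊆ X/∼, compute π^{-1}(V) ⊆ X and check whether π^{-1}(V) ∈ τ. V is open in τ_Q iff π^{-1}(V) ∈ τ.
  V = {}: π^{-1}(V) = ∅ ∈ τ ✓.
  V = {[g=i]}: π^{-1}(V) = {g, i} ∉ τ ✗.
  V = {[h=j]}: π^{-1}(V) = {h, j} ∉ τ ✗.
  V = {[g=i], [h=j]}: π^{-1}(V) = {g, h, i, j} ∈ τ ✓.
Open sets in the quotient: τ_Q = {{}, {[g=i], [h=j]}} (2 elements).


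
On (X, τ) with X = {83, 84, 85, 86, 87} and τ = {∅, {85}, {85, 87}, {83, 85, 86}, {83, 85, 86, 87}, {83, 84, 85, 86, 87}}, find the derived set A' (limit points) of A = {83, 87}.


A' = {84, 86}

For each x ∈ X, list the open sets U ∈ τ with x ∈ U, then check whether U ∩ (A ∖ {x}) ≠ ∅ for every such U.
  x = 83: open {83, 85, 86} ∋ x has {83, 85, 86} ∩ (A ∖ {83}) = ∅, so x is NOT a limit point.
  x = 84: opens ∋ x are {83, 84, 85, 86, 87}; each meets A ∖ {84}, so x IS a limit point.
  x = 85: open {85} ∋ x has {85} ∩ (A ∖ {85}) = ∅, so x is NOT a limit point.
  x = 86: opens ∋ x are {83, 85, 86}, {83, 85, 86, 87}, {83, 84, 85, 86, 87}; each meets A ∖ {86}, so x IS a limit point.
  x = 87: open {85, 87} ∋ x has {85, 87} ∩ (A ∖ {87}) = ∅, so x is NOT a limit point.
Collecting: A' = {84, 86}.


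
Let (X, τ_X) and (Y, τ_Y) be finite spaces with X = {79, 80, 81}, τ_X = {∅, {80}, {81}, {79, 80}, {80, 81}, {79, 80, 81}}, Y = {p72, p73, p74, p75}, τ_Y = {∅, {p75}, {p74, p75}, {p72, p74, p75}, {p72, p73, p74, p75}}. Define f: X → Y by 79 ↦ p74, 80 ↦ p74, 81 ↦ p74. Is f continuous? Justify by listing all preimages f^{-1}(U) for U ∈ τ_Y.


f IS continuous.

Compute f^{-1}(U) for each U ∈ τ_Y:
  U = ∅: f^{-1}(U) = ∅ ∈ τ_X ✓.
  U = {p75}: f^{-1}(U) = ∅ ∈ τ_X ✓.
  U = {p74, p75}: f^{-1}(U) = {79, 80, 81} ∈ τ_X ✓.
  U = {p72, p74, p75}: f^{-1}(U) = {79, 80, 81} ∈ τ_X ✓.
  U = {p72, p73, p74, p75}: f^{-1}(U) = {79, 80, 81} ∈ τ_X ✓.
Every preimage lies in τ_X, so f IS continuous.


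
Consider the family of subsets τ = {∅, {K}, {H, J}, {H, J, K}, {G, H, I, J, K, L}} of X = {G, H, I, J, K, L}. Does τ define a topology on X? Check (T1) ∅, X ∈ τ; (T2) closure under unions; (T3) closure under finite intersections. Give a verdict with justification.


τ IS a topology on X.

Axiom (T1): ∅ ∈ τ? Yes; X ∈ τ? Yes.
Axiom (T2/T3): check pairwise unions and intersections of members of τ.
All pairwise intersections and unions checked — each lies in τ. Therefore τ satisfies (T1), (T2), (T3): it IS a topology on X.


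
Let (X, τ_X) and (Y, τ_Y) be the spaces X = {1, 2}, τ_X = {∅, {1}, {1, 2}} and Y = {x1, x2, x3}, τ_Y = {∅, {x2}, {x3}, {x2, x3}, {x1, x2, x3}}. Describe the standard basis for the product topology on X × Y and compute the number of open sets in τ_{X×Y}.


Basis B = {∅ × ∅, {1} × {x2}, {1} × {x3}, {1} × {x2, x3}, {1, 2} × {x2}, {1, 2} × {x3}, {1} × {x1, x2, x3}, {1, 2} × {x2, x3}, {1, 2} × {x1, x2, x3}}; |τ_{X×Y}| = 14.

Enumerate products U × V with U ∈ τ_X, V ∈ τ_Y (deduplicated):
  ∅ × ∅ = {} (∅)
  {1} × {x2} = {(1,x2)}
  {1} × {x3} = {(1,x3)}
  {1} × {x2, x3} = {(1,x2), (1,x3)}
  {1, 2} × {x2} = {(1,x2), (2,x2)}
  {1, 2} × {x3} = {(1,x3), (2,x3)}
  {1} × {x1, x2, x3} = {(1,x1), (1,x2), (1,x3)}
  {1, 2} × {x2, x3} = {(1,x2), (1,x3), (2,x2), (2,x3)}
  {1, 2} × {x1, x2, x3} = {(1,x1), (1,x2), (1,x3), (2,x1), (2,x2), (2,x3)}
These 9 distinct sets form the basis B.
Close under arbitrary unions to get τ_{X×Y}; counting gives |τ_{X×Y}| = 14.


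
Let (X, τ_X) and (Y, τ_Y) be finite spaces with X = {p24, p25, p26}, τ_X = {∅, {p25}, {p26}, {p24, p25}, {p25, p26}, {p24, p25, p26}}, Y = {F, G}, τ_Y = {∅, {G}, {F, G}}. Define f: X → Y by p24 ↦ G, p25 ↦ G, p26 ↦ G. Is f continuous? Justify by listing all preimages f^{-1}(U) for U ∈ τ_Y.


f IS continuous.

Compute f^{-1}(U) for each U ∈ τ_Y:
  U = ∅: f^{-1}(U) = ∅ ∈ τ_X ✓.
  U = {G}: f^{-1}(U) = {p24, p25, p26} ∈ τ_X ✓.
  U = {F, G}: f^{-1}(U) = {p24, p25, p26} ∈ τ_X ✓.
Every preimage lies in τ_X, so f IS continuous.


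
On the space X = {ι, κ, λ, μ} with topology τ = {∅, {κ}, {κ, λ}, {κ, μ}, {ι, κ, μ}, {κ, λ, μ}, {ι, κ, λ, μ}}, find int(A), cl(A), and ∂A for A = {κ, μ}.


int(A) = {κ, μ}, cl(A) = {ι, κ, λ, μ}, ∂A = {ι, λ}.

Closed sets in (X, τ) are complements of opens:
  closed(X, τ) = {∅, {ι}, {λ}, {ι, λ}, {ι, μ}, {ι, λ, μ}, {ι, κ, λ, μ}}.
int(A) = ⋃ {U ∈ τ : U ⊆ A}. Opens contained in A: ∅, {κ}, {κ, μ}.
Taking the union of these: int(A) = {κ, μ}.
cl(A) = ⋂ {C closed : A ⊆ C}. Closed sets containing A: {ι, κ, λ, μ}.
Intersecting these: cl(A) = {ι, κ, λ, μ}.
∂A = cl(A) ∖ int(A) = {ι, κ, λ, μ} ∖ {κ, μ} = {ι, λ}.


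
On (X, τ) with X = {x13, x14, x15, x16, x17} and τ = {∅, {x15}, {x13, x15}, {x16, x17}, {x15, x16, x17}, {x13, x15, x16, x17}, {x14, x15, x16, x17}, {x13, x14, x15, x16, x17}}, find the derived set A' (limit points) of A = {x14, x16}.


A' = {x14, x17}

For each x ∈ X, list the open sets U ∈ τ with x ∈ U, then check whether U ∩ (A ∖ {x}) ≠ ∅ for every such U.
  x = x13: open {x13, x15} ∋ x has {x13, x15} ∩ (A ∖ {x13}) = ∅, so x is NOT a limit point.
  x = x14: opens ∋ x are {x14, x15, x16, x17}, {x13, x14, x15, x16, x17}; each meets A ∖ {x14}, so x IS a limit point.
  x = x15: open {x15} ∋ x has {x15} ∩ (A ∖ {x15}) = ∅, so x is NOT a limit point.
  x = x16: open {x16, x17} ∋ x has {x16, x17} ∩ (A ∖ {x16}) = ∅, so x is NOT a limit point.
  x = x17: opens ∋ x are {x16, x17}, {x15, x16, x17}, {x13, x15, x16, x17}, {x14, x15, x16, x17}, {x13, x14, x15, x16, x17}; each meets A ∖ {x17}, so x IS a limit point.
Collecting: A' = {x14, x17}.


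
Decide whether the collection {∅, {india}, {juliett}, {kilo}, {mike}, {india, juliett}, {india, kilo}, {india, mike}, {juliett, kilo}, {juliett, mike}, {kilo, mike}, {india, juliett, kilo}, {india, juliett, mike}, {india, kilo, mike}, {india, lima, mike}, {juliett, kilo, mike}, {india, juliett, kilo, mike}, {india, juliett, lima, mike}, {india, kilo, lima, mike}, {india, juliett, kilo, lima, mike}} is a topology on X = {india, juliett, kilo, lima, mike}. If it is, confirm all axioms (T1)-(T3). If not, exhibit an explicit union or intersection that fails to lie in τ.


τ IS a topology on X.

Axiom (T1): ∅ ∈ τ? Yes; X ∈ τ? Yes.
Axiom (T2/T3): check pairwise unions and intersections of members of τ.
All pairwise intersections and unions checked — each lies in τ. Therefore τ satisfies (T1), (T2), (T3): it IS a topology on X.
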